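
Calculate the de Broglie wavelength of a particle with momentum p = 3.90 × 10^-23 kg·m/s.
1.70 × 10^-11 m

Using the de Broglie relation λ = h/p:

λ = h/p
λ = (6.626 × 10^-34 J·s) / (3.90 × 10^-23 kg·m/s)
λ = 1.70 × 10^-11 m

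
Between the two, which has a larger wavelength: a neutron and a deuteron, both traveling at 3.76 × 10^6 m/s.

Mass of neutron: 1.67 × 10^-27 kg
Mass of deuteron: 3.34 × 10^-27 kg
The neutron has the longer wavelength.

Using λ = h/(mv), since both particles have the same velocity, the wavelength depends only on mass.

For neutron: λ₁ = h/(m₁v) = 1.06 × 10^-13 m
For deuteron: λ₂ = h/(m₂v) = 5.28 × 10^-14 m

Since λ ∝ 1/m at constant velocity, the lighter particle has the longer wavelength.

The neutron has the longer de Broglie wavelength.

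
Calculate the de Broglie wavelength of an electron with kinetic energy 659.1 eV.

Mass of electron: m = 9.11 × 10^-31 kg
4.78 × 10^-11 m

Using λ = h/√(2mKE):

First convert KE to Joules: KE = 659.1 eV = 1.056 × 10^-16 J

λ = h/√(2mKE)
λ = (6.626 × 10^-34 J·s) / √(2 × 9.11 × 10^-31 kg × 1.056 × 10^-16 J)
λ = 4.78 × 10^-11 m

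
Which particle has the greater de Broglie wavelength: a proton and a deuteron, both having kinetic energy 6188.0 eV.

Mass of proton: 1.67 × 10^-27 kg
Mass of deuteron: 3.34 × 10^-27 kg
The proton has the longer wavelength.

Using λ = h/√(2mKE):

For proton: λ₁ = h/√(2m₁KE) = 3.64 × 10^-13 m
For deuteron: λ₂ = h/√(2m₂KE) = 2.57 × 10^-13 m

Since λ ∝ 1/√m at constant kinetic energy, the lighter particle has the longer wavelength.

The proton has the longer de Broglie wavelength.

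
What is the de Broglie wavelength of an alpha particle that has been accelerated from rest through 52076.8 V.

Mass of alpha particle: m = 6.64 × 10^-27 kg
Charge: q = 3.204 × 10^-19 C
4.45 × 10^-14 m

When a particle is accelerated through voltage V, it gains kinetic energy KE = qV.

The de Broglie wavelength is then λ = h/√(2mqV):

λ = h/√(2mqV)
λ = (6.626 × 10^-34 J·s) / √(2 × 6.64 × 10^-27 kg × 3.204 × 10^-19 C × 52076.8 V)
λ = 4.45 × 10^-14 m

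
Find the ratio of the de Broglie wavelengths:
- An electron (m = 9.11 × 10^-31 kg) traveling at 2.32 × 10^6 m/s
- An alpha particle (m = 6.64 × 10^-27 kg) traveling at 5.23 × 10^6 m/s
λ₁/λ₂ = 1.64 × 10^4

Using λ = h/(mv):

λ₁ = h/(m₁v₁) = 3.14 × 10^-10 m
λ₂ = h/(m₂v₂) = 1.91 × 10^-14 m

Ratio λ₁/λ₂ = (m₂v₂)/(m₁v₁)
         = (6.64 × 10^-27 kg × 5.23 × 10^6 m/s) / (9.11 × 10^-31 kg × 2.32 × 10^6 m/s)
         = 1.64 × 10^4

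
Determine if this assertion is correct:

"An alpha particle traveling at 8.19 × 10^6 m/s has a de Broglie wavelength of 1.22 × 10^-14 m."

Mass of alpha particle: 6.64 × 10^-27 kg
True

The claim is correct.

Using λ = h/(mv):
λ = (6.626 × 10^-34 J·s) / (6.64 × 10^-27 kg × 8.19 × 10^6 m/s)
λ = 1.22 × 10^-14 m

This matches the claimed value.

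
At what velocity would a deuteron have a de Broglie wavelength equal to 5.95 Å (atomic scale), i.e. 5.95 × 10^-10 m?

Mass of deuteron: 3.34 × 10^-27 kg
3.33 × 10^2 m/s

From λ = h/(mv), solve for v:

v = h/(mλ)
v = (6.626 × 10^-34 J·s) / (3.34 × 10^-27 kg × 5.95 × 10^-10 m)
v = 3.33 × 10^2 m/s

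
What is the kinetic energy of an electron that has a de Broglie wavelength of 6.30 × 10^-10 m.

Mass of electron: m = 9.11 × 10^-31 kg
6.07 × 10^-19 J (or 3.79 eV)

From λ = h/√(2mKE), we solve for KE:

λ² = h²/(2mKE)
KE = h²/(2mλ²)
KE = (6.626 × 10^-34 J·s)² / (2 × 9.11 × 10^-31 kg × (6.30 × 10^-10 m)²)
KE = 6.07 × 10^-19 J
KE = 3.79 eV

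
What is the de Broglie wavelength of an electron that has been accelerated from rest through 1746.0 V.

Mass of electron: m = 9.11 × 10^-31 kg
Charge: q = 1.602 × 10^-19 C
2.94 × 10^-11 m

When a particle is accelerated through voltage V, it gains kinetic energy KE = qV.

The de Broglie wavelength is then λ = h/√(2mqV):

λ = h/√(2mqV)
λ = (6.626 × 10^-34 J·s) / √(2 × 9.11 × 10^-31 kg × 1.602 × 10^-19 C × 1746.0 V)
λ = 2.94 × 10^-11 m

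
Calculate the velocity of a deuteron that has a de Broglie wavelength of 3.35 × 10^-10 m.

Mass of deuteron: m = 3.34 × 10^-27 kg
5.92 × 10^2 m/s

From the de Broglie relation λ = h/(mv), we solve for v:

v = h/(mλ)
v = (6.626 × 10^-34 J·s) / (3.34 × 10^-27 kg × 3.35 × 10^-10 m)
v = 5.92 × 10^2 m/s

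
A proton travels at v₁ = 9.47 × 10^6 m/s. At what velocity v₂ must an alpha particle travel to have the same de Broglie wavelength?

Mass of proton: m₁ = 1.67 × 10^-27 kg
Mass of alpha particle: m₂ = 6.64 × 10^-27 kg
v₂ = 2.38 × 10^6 m/s

For equal de Broglie wavelengths: λ₁ = λ₂

h/(m₁v₁) = h/(m₂v₂)
m₁v₁ = m₂v₂
v₂ = v₁ · (m₁/m₂)

v₂ = 9.47 × 10^6 m/s × (1.67 × 10^-27 kg / 6.64 × 10^-27 kg)
v₂ = 2.38 × 10^6 m/s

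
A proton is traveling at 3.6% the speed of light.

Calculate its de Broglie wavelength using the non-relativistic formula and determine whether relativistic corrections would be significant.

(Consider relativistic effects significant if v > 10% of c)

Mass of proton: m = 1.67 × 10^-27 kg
No, relativistic corrections are not needed.

Using the non-relativistic de Broglie formula λ = h/(mv):

v = 3.6% × c = 1.079 × 10^7 m/s

λ = h/(mv)
λ = (6.626 × 10^-34 J·s) / (1.67 × 10^-27 kg × 1.079 × 10^7 m/s)
λ = 3.68 × 10^-14 m

Since v = 3.6% of c < 10% of c, relativistic corrections are NOT significant and this non-relativistic result is a good approximation.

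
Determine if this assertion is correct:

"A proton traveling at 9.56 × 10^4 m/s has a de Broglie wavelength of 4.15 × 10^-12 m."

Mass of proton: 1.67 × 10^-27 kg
True

The claim is correct.

Using λ = h/(mv):
λ = (6.626 × 10^-34 J·s) / (1.67 × 10^-27 kg × 9.56 × 10^4 m/s)
λ = 4.15 × 10^-12 m

This matches the claimed value.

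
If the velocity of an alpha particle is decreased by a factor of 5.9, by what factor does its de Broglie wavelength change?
The wavelength increases by a factor of 5.9.

From λ = h/(mv), the wavelength is inversely proportional to velocity:

λ ∝ 1/v

If v → v/5.9, then λ → 5.9λ

When velocity is decreased by a factor of 5.9, the wavelength increases by a factor of 5.9.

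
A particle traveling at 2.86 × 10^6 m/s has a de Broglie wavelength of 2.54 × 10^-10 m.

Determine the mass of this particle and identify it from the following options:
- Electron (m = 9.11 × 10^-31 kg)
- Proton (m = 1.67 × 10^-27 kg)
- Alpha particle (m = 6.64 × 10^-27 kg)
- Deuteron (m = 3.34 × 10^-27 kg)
The particle is an electron.

From λ = h/(mv), solve for mass:

m = h/(λv)
m = (6.626 × 10^-34 J·s) / (2.54 × 10^-10 m × 2.86 × 10^6 m/s)
m = 9.12 × 10^-31 kg

Comparing with the listed masses, this is closest to an electron.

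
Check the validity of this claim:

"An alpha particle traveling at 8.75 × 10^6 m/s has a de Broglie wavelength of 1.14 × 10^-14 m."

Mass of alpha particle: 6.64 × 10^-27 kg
True

The claim is correct.

Using λ = h/(mv):
λ = (6.626 × 10^-34 J·s) / (6.64 × 10^-27 kg × 8.75 × 10^6 m/s)
λ = 1.14 × 10^-14 m

This matches the claimed value.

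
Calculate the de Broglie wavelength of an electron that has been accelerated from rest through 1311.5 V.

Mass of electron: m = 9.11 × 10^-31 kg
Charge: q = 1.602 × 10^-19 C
3.39 × 10^-11 m

When a particle is accelerated through voltage V, it gains kinetic energy KE = qV.

The de Broglie wavelength is then λ = h/√(2mqV):

λ = h/√(2mqV)
λ = (6.626 × 10^-34 J·s) / √(2 × 9.11 × 10^-31 kg × 1.602 × 10^-19 C × 1311.5 V)
λ = 3.39 × 10^-11 m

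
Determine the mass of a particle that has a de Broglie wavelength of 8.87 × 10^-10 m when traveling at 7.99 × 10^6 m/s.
9.35 × 10^-32 kg

From the de Broglie relation λ = h/(mv), we solve for m:

m = h/(λv)
m = (6.626 × 10^-34 J·s) / (8.87 × 10^-10 m × 7.99 × 10^6 m/s)
m = 9.35 × 10^-32 kg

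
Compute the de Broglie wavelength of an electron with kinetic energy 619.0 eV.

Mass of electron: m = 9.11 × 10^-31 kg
4.93 × 10^-11 m

Using λ = h/√(2mKE):

First convert KE to Joules: KE = 619.0 eV = 9.917 × 10^-17 J

λ = h/√(2mKE)
λ = (6.626 × 10^-34 J·s) / √(2 × 9.11 × 10^-31 kg × 9.917 × 10^-17 J)
λ = 4.93 × 10^-11 m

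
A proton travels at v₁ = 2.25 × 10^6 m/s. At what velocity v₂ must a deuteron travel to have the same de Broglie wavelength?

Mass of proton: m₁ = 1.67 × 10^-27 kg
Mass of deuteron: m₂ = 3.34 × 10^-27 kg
v₂ = 1.12 × 10^6 m/s

For equal de Broglie wavelengths: λ₁ = λ₂

h/(m₁v₁) = h/(m₂v₂)
m₁v₁ = m₂v₂
v₂ = v₁ · (m₁/m₂)

v₂ = 2.25 × 10^6 m/s × (1.67 × 10^-27 kg / 3.34 × 10^-27 kg)
v₂ = 1.12 × 10^6 m/s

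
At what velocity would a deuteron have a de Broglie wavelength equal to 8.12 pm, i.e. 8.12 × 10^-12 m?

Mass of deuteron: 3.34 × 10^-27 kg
2.44 × 10^4 m/s

From λ = h/(mv), solve for v:

v = h/(mλ)
v = (6.626 × 10^-34 J·s) / (3.34 × 10^-27 kg × 8.12 × 10^-12 m)
v = 2.44 × 10^4 m/s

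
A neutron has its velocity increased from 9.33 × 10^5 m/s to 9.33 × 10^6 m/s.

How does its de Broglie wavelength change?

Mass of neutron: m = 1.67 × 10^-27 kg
The wavelength decreases by a factor of 10.

Using λ = h/(mv):

Initial wavelength: λ₁ = h/(mv₁) = 4.25 × 10^-13 m
Final wavelength: λ₂ = h/(mv₂) = 4.25 × 10^-14 m

Since λ ∝ 1/v, when velocity increases by a factor of 10, the wavelength decreases by a factor of 10.

λ₂/λ₁ = v₁/v₂ = 1/10

The wavelength decreases by a factor of 10.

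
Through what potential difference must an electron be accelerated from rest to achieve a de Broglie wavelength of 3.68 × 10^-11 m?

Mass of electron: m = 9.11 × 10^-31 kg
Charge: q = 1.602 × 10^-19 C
1.11 × 10^3 V

From λ = h/√(2mqV), we solve for V:

λ² = h²/(2mqV)
V = h²/(2mqλ²)
V = (6.626 × 10^-34 J·s)² / (2 × 9.11 × 10^-31 kg × 1.602 × 10^-19 C × (3.68 × 10^-11 m)²)
V = 1.11 × 10^3 V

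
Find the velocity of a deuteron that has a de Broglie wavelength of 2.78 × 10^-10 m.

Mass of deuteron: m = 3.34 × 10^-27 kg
7.14 × 10^2 m/s

From the de Broglie relation λ = h/(mv), we solve for v:

v = h/(mλ)
v = (6.626 × 10^-34 J·s) / (3.34 × 10^-27 kg × 2.78 × 10^-10 m)
v = 7.14 × 10^2 m/s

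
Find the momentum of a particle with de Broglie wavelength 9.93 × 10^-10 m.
6.67 × 10^-25 kg·m/s

From the de Broglie relation λ = h/p, we solve for p:

p = h/λ
p = (6.626 × 10^-34 J·s) / (9.93 × 10^-10 m)
p = 6.67 × 10^-25 kg·m/s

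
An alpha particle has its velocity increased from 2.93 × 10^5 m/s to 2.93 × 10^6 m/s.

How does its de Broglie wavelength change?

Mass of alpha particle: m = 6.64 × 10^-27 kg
The wavelength decreases by a factor of 10.

Using λ = h/(mv):

Initial wavelength: λ₁ = h/(mv₁) = 3.41 × 10^-13 m
Final wavelength: λ₂ = h/(mv₂) = 3.41 × 10^-14 m

Since λ ∝ 1/v, when velocity increases by a factor of 10, the wavelength decreases by a factor of 10.

λ₂/λ₁ = v₁/v₂ = 1/10

The wavelength decreases by a factor of 10.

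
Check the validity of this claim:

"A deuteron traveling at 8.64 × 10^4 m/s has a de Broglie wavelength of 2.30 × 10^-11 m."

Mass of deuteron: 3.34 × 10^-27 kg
False

The claim is incorrect.

Using λ = h/(mv):
λ = (6.626 × 10^-34 J·s) / (3.34 × 10^-27 kg × 8.64 × 10^4 m/s)
λ = 2.30 × 10^-12 m

The actual wavelength differs from the claimed 2.30 × 10^-11 m.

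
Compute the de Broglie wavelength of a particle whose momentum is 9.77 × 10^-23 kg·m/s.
6.78 × 10^-12 m

Using the de Broglie relation λ = h/p:

λ = h/p
λ = (6.626 × 10^-34 J·s) / (9.77 × 10^-23 kg·m/s)
λ = 6.78 × 10^-12 m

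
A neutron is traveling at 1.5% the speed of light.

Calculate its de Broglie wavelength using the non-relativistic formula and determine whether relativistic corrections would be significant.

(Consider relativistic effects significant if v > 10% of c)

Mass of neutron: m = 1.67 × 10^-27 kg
No, relativistic corrections are not needed.

Using the non-relativistic de Broglie formula λ = h/(mv):

v = 1.5% × c = 4.497 × 10^6 m/s

λ = h/(mv)
λ = (6.626 × 10^-34 J·s) / (1.67 × 10^-27 kg × 4.497 × 10^6 m/s)
λ = 8.82 × 10^-14 m

Since v = 1.5% of c < 10% of c, relativistic corrections are NOT significant and this non-relativistic result is a good approximation.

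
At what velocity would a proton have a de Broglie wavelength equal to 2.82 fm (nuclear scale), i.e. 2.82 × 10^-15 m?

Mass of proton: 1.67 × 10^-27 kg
1.41 × 10^8 m/s

From λ = h/(mv), solve for v:

v = h/(mλ)
v = (6.626 × 10^-34 J·s) / (1.67 × 10^-27 kg × 2.82 × 10^-15 m)
v = 1.41 × 10^8 m/s

Note: This velocity is 46.9% of the speed of light, so relativistic corrections would be needed for a more accurate calculation.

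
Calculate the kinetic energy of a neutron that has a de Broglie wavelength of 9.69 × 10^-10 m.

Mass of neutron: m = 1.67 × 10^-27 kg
1.40 × 10^-22 J (or 8.74 × 10^-4 eV)

From λ = h/√(2mKE), we solve for KE:

λ² = h²/(2mKE)
KE = h²/(2mλ²)
KE = (6.626 × 10^-34 J·s)² / (2 × 1.67 × 10^-27 kg × (9.69 × 10^-10 m)²)
KE = 1.40 × 10^-22 J
KE = 8.74 × 10^-4 eV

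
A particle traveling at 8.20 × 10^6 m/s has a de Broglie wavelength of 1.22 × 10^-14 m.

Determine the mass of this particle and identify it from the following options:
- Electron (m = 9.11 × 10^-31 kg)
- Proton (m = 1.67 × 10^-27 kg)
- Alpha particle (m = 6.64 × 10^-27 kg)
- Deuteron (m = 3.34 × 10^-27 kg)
The particle is an alpha particle.

From λ = h/(mv), solve for mass:

m = h/(λv)
m = (6.626 × 10^-34 J·s) / (1.22 × 10^-14 m × 8.20 × 10^6 m/s)
m = 6.62 × 10^-27 kg

Comparing with the listed masses, this is closest to an alpha particle.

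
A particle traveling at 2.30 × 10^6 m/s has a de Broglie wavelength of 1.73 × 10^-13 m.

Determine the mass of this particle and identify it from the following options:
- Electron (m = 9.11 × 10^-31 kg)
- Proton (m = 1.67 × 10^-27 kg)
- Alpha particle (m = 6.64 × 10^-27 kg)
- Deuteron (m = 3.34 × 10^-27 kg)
The particle is a proton.

From λ = h/(mv), solve for mass:

m = h/(λv)
m = (6.626 × 10^-34 J·s) / (1.73 × 10^-13 m × 2.30 × 10^6 m/s)
m = 1.67 × 10^-27 kg

Comparing with the listed masses, this is closest to a proton.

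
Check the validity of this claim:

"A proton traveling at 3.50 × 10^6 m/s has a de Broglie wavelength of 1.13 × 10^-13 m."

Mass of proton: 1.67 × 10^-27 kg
True

The claim is correct.

Using λ = h/(mv):
λ = (6.626 × 10^-34 J·s) / (1.67 × 10^-27 kg × 3.50 × 10^6 m/s)
λ = 1.13 × 10^-13 m

This matches the claimed value.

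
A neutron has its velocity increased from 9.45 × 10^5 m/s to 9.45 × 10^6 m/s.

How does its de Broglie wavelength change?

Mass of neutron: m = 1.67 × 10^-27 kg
The wavelength decreases by a factor of 10.

Using λ = h/(mv):

Initial wavelength: λ₁ = h/(mv₁) = 4.20 × 10^-13 m
Final wavelength: λ₂ = h/(mv₂) = 4.20 × 10^-14 m

Since λ ∝ 1/v, when velocity increases by a factor of 10, the wavelength decreases by a factor of 10.

λ₂/λ₁ = v₁/v₂ = 1/10

The wavelength decreases by a factor of 10.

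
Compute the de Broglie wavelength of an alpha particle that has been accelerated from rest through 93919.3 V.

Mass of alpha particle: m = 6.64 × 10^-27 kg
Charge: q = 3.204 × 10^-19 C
3.31 × 10^-14 m

When a particle is accelerated through voltage V, it gains kinetic energy KE = qV.

The de Broglie wavelength is then λ = h/√(2mqV):

λ = h/√(2mqV)
λ = (6.626 × 10^-34 J·s) / √(2 × 6.64 × 10^-27 kg × 3.204 × 10^-19 C × 93919.3 V)
λ = 3.31 × 10^-14 m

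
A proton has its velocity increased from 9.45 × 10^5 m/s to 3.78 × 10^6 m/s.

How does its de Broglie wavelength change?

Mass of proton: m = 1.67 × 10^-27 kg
The wavelength decreases by a factor of 4.

Using λ = h/(mv):

Initial wavelength: λ₁ = h/(mv₁) = 4.20 × 10^-13 m
Final wavelength: λ₂ = h/(mv₂) = 1.05 × 10^-13 m

Since λ ∝ 1/v, when velocity increases by a factor of 4, the wavelength decreases by a factor of 4.

λ₂/λ₁ = v₁/v₂ = 1/4

The wavelength decreases by a factor of 4.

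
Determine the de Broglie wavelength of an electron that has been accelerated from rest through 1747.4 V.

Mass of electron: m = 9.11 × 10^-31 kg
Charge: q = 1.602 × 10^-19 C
2.93 × 10^-11 m

When a particle is accelerated through voltage V, it gains kinetic energy KE = qV.

The de Broglie wavelength is then λ = h/√(2mqV):

λ = h/√(2mqV)
λ = (6.626 × 10^-34 J·s) / √(2 × 9.11 × 10^-31 kg × 1.602 × 10^-19 C × 1747.4 V)
λ = 2.93 × 10^-11 m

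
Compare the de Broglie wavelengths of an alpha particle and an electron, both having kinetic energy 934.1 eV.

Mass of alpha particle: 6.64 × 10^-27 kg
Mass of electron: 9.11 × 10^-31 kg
The electron has the longer wavelength.

Using λ = h/√(2mKE):

For alpha particle: λ₁ = h/√(2m₁KE) = 4.70 × 10^-13 m
For electron: λ₂ = h/√(2m₂KE) = 4.01 × 10^-11 m

Since λ ∝ 1/√m at constant kinetic energy, the lighter particle has the longer wavelength.

The electron has the longer de Broglie wavelength.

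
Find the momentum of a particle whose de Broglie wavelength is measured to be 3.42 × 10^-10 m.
1.94 × 10^-24 kg·m/s

From the de Broglie relation λ = h/p, we solve for p:

p = h/λ
p = (6.626 × 10^-34 J·s) / (3.42 × 10^-10 m)
p = 1.94 × 10^-24 kg·m/s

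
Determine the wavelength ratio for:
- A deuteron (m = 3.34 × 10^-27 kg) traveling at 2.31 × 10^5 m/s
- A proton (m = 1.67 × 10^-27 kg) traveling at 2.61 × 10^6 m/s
λ₁/λ₂ = 5.65

Using λ = h/(mv):

λ₁ = h/(m₁v₁) = 8.59 × 10^-13 m
λ₂ = h/(m₂v₂) = 1.52 × 10^-13 m

Ratio λ₁/λ₂ = (m₂v₂)/(m₁v₁)
         = (1.67 × 10^-27 kg × 2.61 × 10^6 m/s) / (3.34 × 10^-27 kg × 2.31 × 10^5 m/s)
         = 5.65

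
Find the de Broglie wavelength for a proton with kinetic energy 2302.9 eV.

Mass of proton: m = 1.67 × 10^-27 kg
5.97 × 10^-13 m

Using λ = h/√(2mKE):

First convert KE to Joules: KE = 2302.9 eV = 3.690 × 10^-16 J

λ = h/√(2mKE)
λ = (6.626 × 10^-34 J·s) / √(2 × 1.67 × 10^-27 kg × 3.690 × 10^-16 J)
λ = 5.97 × 10^-13 m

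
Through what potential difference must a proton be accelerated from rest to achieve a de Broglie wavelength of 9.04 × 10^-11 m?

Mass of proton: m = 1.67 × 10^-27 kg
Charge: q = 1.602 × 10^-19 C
1.00 × 10^-1 V

From λ = h/√(2mqV), we solve for V:

λ² = h²/(2mqV)
V = h²/(2mqλ²)
V = (6.626 × 10^-34 J·s)² / (2 × 1.67 × 10^-27 kg × 1.602 × 10^-19 C × (9.04 × 10^-11 m)²)
V = 1.00 × 10^-1 V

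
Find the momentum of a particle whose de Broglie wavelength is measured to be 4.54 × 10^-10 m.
1.46 × 10^-24 kg·m/s

From the de Broglie relation λ = h/p, we solve for p:

p = h/λ
p = (6.626 × 10^-34 J·s) / (4.54 × 10^-10 m)
p = 1.46 × 10^-24 kg·m/s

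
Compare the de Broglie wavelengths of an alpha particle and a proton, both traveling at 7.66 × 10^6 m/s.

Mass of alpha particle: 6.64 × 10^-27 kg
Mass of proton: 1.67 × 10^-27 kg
The proton has the longer wavelength.

Using λ = h/(mv), since both particles have the same velocity, the wavelength depends only on mass.

For alpha particle: λ₁ = h/(m₁v) = 1.30 × 10^-14 m
For proton: λ₂ = h/(m₂v) = 5.18 × 10^-14 m

Since λ ∝ 1/m at constant velocity, the lighter particle has the longer wavelength.

The proton has the longer de Broglie wavelength.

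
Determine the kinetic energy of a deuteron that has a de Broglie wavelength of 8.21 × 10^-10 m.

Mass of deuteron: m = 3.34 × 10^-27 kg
9.75 × 10^-23 J (or 6.09 × 10^-4 eV)

From λ = h/√(2mKE), we solve for KE:

λ² = h²/(2mKE)
KE = h²/(2mλ²)
KE = (6.626 × 10^-34 J·s)² / (2 × 3.34 × 10^-27 kg × (8.21 × 10^-10 m)²)
KE = 9.75 × 10^-23 J
KE = 6.09 × 10^-4 eV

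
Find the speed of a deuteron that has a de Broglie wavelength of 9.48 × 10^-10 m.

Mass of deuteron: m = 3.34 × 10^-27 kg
2.09 × 10^2 m/s

From the de Broglie relation λ = h/(mv), we solve for v:

v = h/(mλ)
v = (6.626 × 10^-34 J·s) / (3.34 × 10^-27 kg × 9.48 × 10^-10 m)
v = 2.09 × 10^2 m/s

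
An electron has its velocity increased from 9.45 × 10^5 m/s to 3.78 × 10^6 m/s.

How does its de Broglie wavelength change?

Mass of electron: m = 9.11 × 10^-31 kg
The wavelength decreases by a factor of 4.

Using λ = h/(mv):

Initial wavelength: λ₁ = h/(mv₁) = 7.70 × 10^-10 m
Final wavelength: λ₂ = h/(mv₂) = 1.92 × 10^-10 m

Since λ ∝ 1/v, when velocity increases by a factor of 4, the wavelength decreases by a factor of 4.

λ₂/λ₁ = v₁/v₂ = 1/4

The wavelength decreases by a factor of 4.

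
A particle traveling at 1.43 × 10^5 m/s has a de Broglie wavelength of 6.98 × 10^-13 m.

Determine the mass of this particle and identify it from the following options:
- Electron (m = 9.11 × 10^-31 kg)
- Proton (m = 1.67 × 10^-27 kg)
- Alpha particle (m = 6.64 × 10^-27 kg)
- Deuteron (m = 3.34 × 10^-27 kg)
The particle is an alpha particle.

From λ = h/(mv), solve for mass:

m = h/(λv)
m = (6.626 × 10^-34 J·s) / (6.98 × 10^-13 m × 1.43 × 10^5 m/s)
m = 6.64 × 10^-27 kg

Comparing with the listed masses, this is closest to an alpha particle.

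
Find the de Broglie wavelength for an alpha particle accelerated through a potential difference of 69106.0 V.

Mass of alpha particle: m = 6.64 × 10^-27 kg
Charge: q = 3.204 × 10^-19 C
3.86 × 10^-14 m

When a particle is accelerated through voltage V, it gains kinetic energy KE = qV.

The de Broglie wavelength is then λ = h/√(2mqV):

λ = h/√(2mqV)
λ = (6.626 × 10^-34 J·s) / √(2 × 6.64 × 10^-27 kg × 3.204 × 10^-19 C × 69106.0 V)
λ = 3.86 × 10^-14 m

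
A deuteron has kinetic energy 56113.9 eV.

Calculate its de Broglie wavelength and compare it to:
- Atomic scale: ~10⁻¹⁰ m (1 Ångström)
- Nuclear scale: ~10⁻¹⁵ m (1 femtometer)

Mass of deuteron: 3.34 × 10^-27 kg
λ = 8.55 × 10^-14 m, which is between nuclear and atomic scales.

Using λ = h/√(2mKE):

KE = 56113.9 eV = 8.990 × 10^-15 J

λ = h/√(2mKE)
λ = (6.626 × 10^-34 J·s) / √(2 × 3.34 × 10^-27 kg × 8.990 × 10^-15 J)
λ = 8.55 × 10^-14 m

Comparison:
- Atomic scale (10⁻¹⁰ m): λ is 0.00086× this size
- Nuclear scale (10⁻¹⁵ m): λ is 86× this size

The wavelength is between nuclear and atomic scales.

This wavelength is appropriate for probing atomic structure but too large for nuclear physics experiments.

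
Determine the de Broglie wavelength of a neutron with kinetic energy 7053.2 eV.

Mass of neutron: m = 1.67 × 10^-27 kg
3.41 × 10^-13 m

Using λ = h/√(2mKE):

First convert KE to Joules: KE = 7053.2 eV = 1.130 × 10^-15 J

λ = h/√(2mKE)
λ = (6.626 × 10^-34 J·s) / √(2 × 1.67 × 10^-27 kg × 1.130 × 10^-15 J)
λ = 3.41 × 10^-13 m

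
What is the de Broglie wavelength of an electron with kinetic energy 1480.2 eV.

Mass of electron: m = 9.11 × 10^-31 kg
3.19 × 10^-11 m

Using λ = h/√(2mKE):

First convert KE to Joules: KE = 1480.2 eV = 2.372 × 10^-16 J

λ = h/√(2mKE)
λ = (6.626 × 10^-34 J·s) / √(2 × 9.11 × 10^-31 kg × 2.372 × 10^-16 J)
λ = 3.19 × 10^-11 m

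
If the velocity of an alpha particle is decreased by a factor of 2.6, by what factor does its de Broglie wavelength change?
The wavelength increases by a factor of 2.6.

From λ = h/(mv), the wavelength is inversely proportional to velocity:

λ ∝ 1/v

If v → v/2.6, then λ → 2.6λ

When velocity is decreased by a factor of 2.6, the wavelength increases by a factor of 2.6.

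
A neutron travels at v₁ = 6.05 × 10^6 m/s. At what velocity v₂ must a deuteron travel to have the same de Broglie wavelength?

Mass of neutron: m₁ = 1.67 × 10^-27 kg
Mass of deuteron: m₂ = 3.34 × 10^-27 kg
v₂ = 3.02 × 10^6 m/s

For equal de Broglie wavelengths: λ₁ = λ₂

h/(m₁v₁) = h/(m₂v₂)
m₁v₁ = m₂v₂
v₂ = v₁ · (m₁/m₂)

v₂ = 6.05 × 10^6 m/s × (1.67 × 10^-27 kg / 3.34 × 10^-27 kg)
v₂ = 3.02 × 10^6 m/s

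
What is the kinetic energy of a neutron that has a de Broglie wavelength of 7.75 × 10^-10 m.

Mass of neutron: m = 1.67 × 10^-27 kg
2.19 × 10^-22 J (or 1.37 × 10^-3 eV)

From λ = h/√(2mKE), we solve for KE:

λ² = h²/(2mKE)
KE = h²/(2mλ²)
KE = (6.626 × 10^-34 J·s)² / (2 × 1.67 × 10^-27 kg × (7.75 × 10^-10 m)²)
KE = 2.19 × 10^-22 J
KE = 1.37 × 10^-3 eV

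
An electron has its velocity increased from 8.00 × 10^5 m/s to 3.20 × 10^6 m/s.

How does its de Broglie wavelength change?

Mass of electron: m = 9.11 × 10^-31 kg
The wavelength decreases by a factor of 4.

Using λ = h/(mv):

Initial wavelength: λ₁ = h/(mv₁) = 9.09 × 10^-10 m
Final wavelength: λ₂ = h/(mv₂) = 2.27 × 10^-10 m

Since λ ∝ 1/v, when velocity increases by a factor of 4, the wavelength decreases by a factor of 4.

λ₂/λ₁ = v₁/v₂ = 1/4

The wavelength decreases by a factor of 4.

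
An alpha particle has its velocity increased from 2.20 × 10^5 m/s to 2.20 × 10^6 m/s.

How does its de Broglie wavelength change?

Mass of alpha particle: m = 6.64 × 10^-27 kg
The wavelength decreases by a factor of 10.

Using λ = h/(mv):

Initial wavelength: λ₁ = h/(mv₁) = 4.54 × 10^-13 m
Final wavelength: λ₂ = h/(mv₂) = 4.54 × 10^-14 m

Since λ ∝ 1/v, when velocity increases by a factor of 10, the wavelength decreases by a factor of 10.

λ₂/λ₁ = v₁/v₂ = 1/10

The wavelength decreases by a factor of 10.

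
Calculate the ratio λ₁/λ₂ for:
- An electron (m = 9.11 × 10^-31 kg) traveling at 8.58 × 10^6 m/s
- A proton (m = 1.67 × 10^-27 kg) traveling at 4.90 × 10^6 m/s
λ₁/λ₂ = 1.05 × 10^3

Using λ = h/(mv):

λ₁ = h/(m₁v₁) = 8.48 × 10^-11 m
λ₂ = h/(m₂v₂) = 8.10 × 10^-14 m

Ratio λ₁/λ₂ = (m₂v₂)/(m₁v₁)
         = (1.67 × 10^-27 kg × 4.90 × 10^6 m/s) / (9.11 × 10^-31 kg × 8.58 × 10^6 m/s)
         = 1.05 × 10^3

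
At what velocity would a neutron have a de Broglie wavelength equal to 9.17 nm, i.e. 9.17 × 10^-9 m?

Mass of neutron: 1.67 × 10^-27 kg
4.33 × 10^1 m/s

From λ = h/(mv), solve for v:

v = h/(mλ)
v = (6.626 × 10^-34 J·s) / (1.67 × 10^-27 kg × 9.17 × 10^-9 m)
v = 4.33 × 10^1 m/s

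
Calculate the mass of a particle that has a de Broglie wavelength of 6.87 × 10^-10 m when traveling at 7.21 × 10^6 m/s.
1.34 × 10^-31 kg

From the de Broglie relation λ = h/(mv), we solve for m:

m = h/(λv)
m = (6.626 × 10^-34 J·s) / (6.87 × 10^-10 m × 7.21 × 10^6 m/s)
m = 1.34 × 10^-31 kg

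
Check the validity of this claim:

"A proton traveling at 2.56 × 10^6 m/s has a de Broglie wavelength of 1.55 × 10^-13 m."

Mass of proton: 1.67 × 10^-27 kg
True

The claim is correct.

Using λ = h/(mv):
λ = (6.626 × 10^-34 J·s) / (1.67 × 10^-27 kg × 2.56 × 10^6 m/s)
λ = 1.55 × 10^-13 m

This matches the claimed value.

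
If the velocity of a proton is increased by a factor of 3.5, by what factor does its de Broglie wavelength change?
The wavelength decreases by a factor of 3.5.

From λ = h/(mv), the wavelength is inversely proportional to velocity:

λ ∝ 1/v

If v → 3.5v, then λ → λ/3.5

When velocity is increased by a factor of 3.5, the wavelength decreases by a factor of 3.5.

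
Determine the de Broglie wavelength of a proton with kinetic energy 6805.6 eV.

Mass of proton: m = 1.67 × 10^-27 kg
3.47 × 10^-13 m

Using λ = h/√(2mKE):

First convert KE to Joules: KE = 6805.6 eV = 1.090 × 10^-15 J

λ = h/√(2mKE)
λ = (6.626 × 10^-34 J·s) / √(2 × 1.67 × 10^-27 kg × 1.090 × 10^-15 J)
λ = 3.47 × 10^-13 m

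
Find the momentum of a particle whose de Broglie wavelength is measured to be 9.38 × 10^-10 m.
7.06 × 10^-25 kg·m/s

From the de Broglie relation λ = h/p, we solve for p:

p = h/λ
p = (6.626 × 10^-34 J·s) / (9.38 × 10^-10 m)
p = 7.06 × 10^-25 kg·m/s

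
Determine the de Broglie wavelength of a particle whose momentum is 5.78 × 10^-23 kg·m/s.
1.15 × 10^-11 m

Using the de Broglie relation λ = h/p:

λ = h/p
λ = (6.626 × 10^-34 J·s) / (5.78 × 10^-23 kg·m/s)
λ = 1.15 × 10^-11 m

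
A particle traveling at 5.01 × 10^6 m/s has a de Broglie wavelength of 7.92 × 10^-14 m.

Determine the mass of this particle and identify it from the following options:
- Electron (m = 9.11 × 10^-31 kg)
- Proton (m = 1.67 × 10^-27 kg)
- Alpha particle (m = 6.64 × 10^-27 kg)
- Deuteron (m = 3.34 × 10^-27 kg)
The particle is a proton.

From λ = h/(mv), solve for mass:

m = h/(λv)
m = (6.626 × 10^-34 J·s) / (7.92 × 10^-14 m × 5.01 × 10^6 m/s)
m = 1.67 × 10^-27 kg

Comparing with the listed masses, this is closest to a proton.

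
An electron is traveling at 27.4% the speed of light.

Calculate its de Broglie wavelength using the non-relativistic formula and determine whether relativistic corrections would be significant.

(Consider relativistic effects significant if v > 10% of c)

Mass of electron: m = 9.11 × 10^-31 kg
Yes, relativistic corrections are needed.

Using the non-relativistic de Broglie formula λ = h/(mv):

v = 27.4% × c = 8.214 × 10^7 m/s

λ = h/(mv)
λ = (6.626 × 10^-34 J·s) / (9.11 × 10^-31 kg × 8.214 × 10^7 m/s)
λ = 8.85 × 10^-12 m

Since v = 27.4% of c > 10% of c, relativistic corrections ARE significant and the actual wavelength would differ from this non-relativistic estimate.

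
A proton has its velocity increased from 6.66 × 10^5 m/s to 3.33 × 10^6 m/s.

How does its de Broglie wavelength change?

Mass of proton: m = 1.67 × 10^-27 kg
The wavelength decreases by a factor of 5.

Using λ = h/(mv):

Initial wavelength: λ₁ = h/(mv₁) = 5.96 × 10^-13 m
Final wavelength: λ₂ = h/(mv₂) = 1.19 × 10^-13 m

Since λ ∝ 1/v, when velocity increases by a factor of 5, the wavelength decreases by a factor of 5.

λ₂/λ₁ = v₁/v₂ = 1/5

The wavelength decreases by a factor of 5.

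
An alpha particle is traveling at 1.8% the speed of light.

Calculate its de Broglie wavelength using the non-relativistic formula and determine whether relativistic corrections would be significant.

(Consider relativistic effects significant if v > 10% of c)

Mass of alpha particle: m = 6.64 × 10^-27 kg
No, relativistic corrections are not needed.

Using the non-relativistic de Broglie formula λ = h/(mv):

v = 1.8% × c = 5.396 × 10^6 m/s

λ = h/(mv)
λ = (6.626 × 10^-34 J·s) / (6.64 × 10^-27 kg × 5.396 × 10^6 m/s)
λ = 1.85 × 10^-14 m

Since v = 1.8% of c < 10% of c, relativistic corrections are NOT significant and this non-relativistic result is a good approximation.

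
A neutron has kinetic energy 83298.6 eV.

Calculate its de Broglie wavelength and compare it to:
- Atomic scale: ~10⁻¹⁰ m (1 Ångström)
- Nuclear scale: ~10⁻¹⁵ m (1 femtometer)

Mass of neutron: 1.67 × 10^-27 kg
λ = 9.92 × 10^-14 m, which is between nuclear and atomic scales.

Using λ = h/√(2mKE):

KE = 83298.6 eV = 1.335 × 10^-14 J

λ = h/√(2mKE)
λ = (6.626 × 10^-34 J·s) / √(2 × 1.67 × 10^-27 kg × 1.335 × 10^-14 J)
λ = 9.92 × 10^-14 m

Comparison:
- Atomic scale (10⁻¹⁰ m): λ is 0.00099× this size
- Nuclear scale (10⁻¹⁵ m): λ is 99× this size

The wavelength is between nuclear and atomic scales.

This wavelength is appropriate for probing atomic structure but too large for nuclear physics experiments.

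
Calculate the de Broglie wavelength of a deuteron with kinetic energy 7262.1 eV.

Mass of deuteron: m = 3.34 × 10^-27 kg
2.38 × 10^-13 m

Using λ = h/√(2mKE):

First convert KE to Joules: KE = 7262.1 eV = 1.164 × 10^-15 J

λ = h/√(2mKE)
λ = (6.626 × 10^-34 J·s) / √(2 × 3.34 × 10^-27 kg × 1.164 × 10^-15 J)
λ = 2.38 × 10^-13 m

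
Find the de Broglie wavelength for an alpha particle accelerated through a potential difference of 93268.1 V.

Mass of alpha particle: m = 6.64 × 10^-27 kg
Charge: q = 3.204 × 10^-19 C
3.33 × 10^-14 m

When a particle is accelerated through voltage V, it gains kinetic energy KE = qV.

The de Broglie wavelength is then λ = h/√(2mqV):

λ = h/√(2mqV)
λ = (6.626 × 10^-34 J·s) / √(2 × 6.64 × 10^-27 kg × 3.204 × 10^-19 C × 93268.1 V)
λ = 3.33 × 10^-14 m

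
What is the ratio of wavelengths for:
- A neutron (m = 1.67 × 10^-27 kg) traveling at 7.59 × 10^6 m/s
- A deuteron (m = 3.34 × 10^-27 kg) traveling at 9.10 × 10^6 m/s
λ₁/λ₂ = 2.40

Using λ = h/(mv):

λ₁ = h/(m₁v₁) = 5.23 × 10^-14 m
λ₂ = h/(m₂v₂) = 2.18 × 10^-14 m

Ratio λ₁/λ₂ = (m₂v₂)/(m₁v₁)
         = (3.34 × 10^-27 kg × 9.10 × 10^6 m/s) / (1.67 × 10^-27 kg × 7.59 × 10^6 m/s)
         = 2.40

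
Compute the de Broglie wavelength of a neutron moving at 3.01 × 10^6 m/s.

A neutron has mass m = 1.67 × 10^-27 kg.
1.32 × 10^-13 m

Using the de Broglie relation λ = h/(mv):

λ = h/(mv)
λ = (6.626 × 10^-34 J·s) / (1.67 × 10^-27 kg × 3.01 × 10^6 m/s)
λ = 1.32 × 10^-13 m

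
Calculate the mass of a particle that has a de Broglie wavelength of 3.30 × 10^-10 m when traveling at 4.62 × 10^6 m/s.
4.35 × 10^-31 kg

From the de Broglie relation λ = h/(mv), we solve for m:

m = h/(λv)
m = (6.626 × 10^-34 J·s) / (3.30 × 10^-10 m × 4.62 × 10^6 m/s)
m = 4.35 × 10^-31 kg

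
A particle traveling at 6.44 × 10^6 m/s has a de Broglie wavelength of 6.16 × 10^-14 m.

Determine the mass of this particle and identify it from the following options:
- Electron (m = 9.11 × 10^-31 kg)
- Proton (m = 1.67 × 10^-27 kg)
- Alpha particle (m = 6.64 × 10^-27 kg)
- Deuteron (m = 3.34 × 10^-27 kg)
The particle is a proton.

From λ = h/(mv), solve for mass:

m = h/(λv)
m = (6.626 × 10^-34 J·s) / (6.16 × 10^-14 m × 6.44 × 10^6 m/s)
m = 1.67 × 10^-27 kg

Comparing with the listed masses, this is closest to a proton.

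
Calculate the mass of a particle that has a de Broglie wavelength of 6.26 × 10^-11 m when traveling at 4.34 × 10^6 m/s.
2.44 × 10^-30 kg

From the de Broglie relation λ = h/(mv), we solve for m:

m = h/(λv)
m = (6.626 × 10^-34 J·s) / (6.26 × 10^-11 m × 4.34 × 10^6 m/s)
m = 2.44 × 10^-30 kg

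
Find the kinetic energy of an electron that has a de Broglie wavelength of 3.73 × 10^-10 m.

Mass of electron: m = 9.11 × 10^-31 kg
1.73 × 10^-18 J (or 10.8 eV)

From λ = h/√(2mKE), we solve for KE:

λ² = h²/(2mKE)
KE = h²/(2mλ²)
KE = (6.626 × 10^-34 J·s)² / (2 × 9.11 × 10^-31 kg × (3.73 × 10^-10 m)²)
KE = 1.73 × 10^-18 J
KE = 10.8 eV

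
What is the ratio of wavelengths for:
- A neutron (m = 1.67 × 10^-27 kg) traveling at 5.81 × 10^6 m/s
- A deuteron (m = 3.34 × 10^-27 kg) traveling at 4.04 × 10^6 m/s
λ₁/λ₂ = 1.39

Using λ = h/(mv):

λ₁ = h/(m₁v₁) = 6.83 × 10^-14 m
λ₂ = h/(m₂v₂) = 4.91 × 10^-14 m

Ratio λ₁/λ₂ = (m₂v₂)/(m₁v₁)
         = (3.34 × 10^-27 kg × 4.04 × 10^6 m/s) / (1.67 × 10^-27 kg × 5.81 × 10^6 m/s)
         = 1.39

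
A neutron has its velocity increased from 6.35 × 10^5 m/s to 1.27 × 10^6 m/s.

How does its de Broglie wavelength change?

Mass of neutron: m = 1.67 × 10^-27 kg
The wavelength decreases by a factor of 2.

Using λ = h/(mv):

Initial wavelength: λ₁ = h/(mv₁) = 6.25 × 10^-13 m
Final wavelength: λ₂ = h/(mv₂) = 3.12 × 10^-13 m

Since λ ∝ 1/v, when velocity increases by a factor of 2, the wavelength decreases by a factor of 2.

λ₂/λ₁ = v₁/v₂ = 1/2

The wavelength decreases by a factor of 2.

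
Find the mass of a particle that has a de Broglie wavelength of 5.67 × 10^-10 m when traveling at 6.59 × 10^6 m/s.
1.77 × 10^-31 kg

From the de Broglie relation λ = h/(mv), we solve for m:

m = h/(λv)
m = (6.626 × 10^-34 J·s) / (5.67 × 10^-10 m × 6.59 × 10^6 m/s)
m = 1.77 × 10^-31 kg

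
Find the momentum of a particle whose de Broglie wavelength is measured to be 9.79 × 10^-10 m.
6.77 × 10^-25 kg·m/s

From the de Broglie relation λ = h/p, we solve for p:

p = h/λ
p = (6.626 × 10^-34 J·s) / (9.79 × 10^-10 m)
p = 6.77 × 10^-25 kg·m/s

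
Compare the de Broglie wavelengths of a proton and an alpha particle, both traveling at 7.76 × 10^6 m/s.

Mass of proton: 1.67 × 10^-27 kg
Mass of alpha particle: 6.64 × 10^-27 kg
The proton has the longer wavelength.

Using λ = h/(mv), since both particles have the same velocity, the wavelength depends only on mass.

For proton: λ₁ = h/(m₁v) = 5.11 × 10^-14 m
For alpha particle: λ₂ = h/(m₂v) = 1.29 × 10^-14 m

Since λ ∝ 1/m at constant velocity, the lighter particle has the longer wavelength.

The proton has the longer de Broglie wavelength.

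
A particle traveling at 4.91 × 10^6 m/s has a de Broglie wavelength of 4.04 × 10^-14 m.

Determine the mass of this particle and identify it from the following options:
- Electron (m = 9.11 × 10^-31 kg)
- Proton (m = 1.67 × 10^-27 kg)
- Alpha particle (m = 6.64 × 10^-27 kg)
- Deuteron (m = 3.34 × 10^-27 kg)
The particle is a deuteron.

From λ = h/(mv), solve for mass:

m = h/(λv)
m = (6.626 × 10^-34 J·s) / (4.04 × 10^-14 m × 4.91 × 10^6 m/s)
m = 3.34 × 10^-27 kg

Comparing with the listed masses, this is closest to a deuteron.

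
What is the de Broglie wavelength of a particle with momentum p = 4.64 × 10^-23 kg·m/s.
1.43 × 10^-11 m

Using the de Broglie relation λ = h/p:

λ = h/p
λ = (6.626 × 10^-34 J·s) / (4.64 × 10^-23 kg·m/s)
λ = 1.43 × 10^-11 m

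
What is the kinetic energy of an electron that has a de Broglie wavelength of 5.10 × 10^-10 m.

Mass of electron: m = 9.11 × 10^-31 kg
9.26 × 10^-19 J (or 5.78 eV)

From λ = h/√(2mKE), we solve for KE:

λ² = h²/(2mKE)
KE = h²/(2mλ²)
KE = (6.626 × 10^-34 J·s)² / (2 × 9.11 × 10^-31 kg × (5.10 × 10^-10 m)²)
KE = 9.26 × 10^-19 J
KE = 5.78 eV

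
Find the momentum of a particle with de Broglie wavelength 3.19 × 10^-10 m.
2.08 × 10^-24 kg·m/s

From the de Broglie relation λ = h/p, we solve for p:

p = h/λ
p = (6.626 × 10^-34 J·s) / (3.19 × 10^-10 m)
p = 2.08 × 10^-24 kg·m/s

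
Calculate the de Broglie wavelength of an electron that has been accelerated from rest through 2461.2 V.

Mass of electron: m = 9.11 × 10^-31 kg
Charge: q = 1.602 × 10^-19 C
2.47 × 10^-11 m

When a particle is accelerated through voltage V, it gains kinetic energy KE = qV.

The de Broglie wavelength is then λ = h/√(2mqV):

λ = h/√(2mqV)
λ = (6.626 × 10^-34 J·s) / √(2 × 9.11 × 10^-31 kg × 1.602 × 10^-19 C × 2461.2 V)
λ = 2.47 × 10^-11 m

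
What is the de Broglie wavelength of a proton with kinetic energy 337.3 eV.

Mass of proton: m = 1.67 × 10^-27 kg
1.56 × 10^-12 m

Using λ = h/√(2mKE):

First convert KE to Joules: KE = 337.3 eV = 5.404 × 10^-17 J

λ = h/√(2mKE)
λ = (6.626 × 10^-34 J·s) / √(2 × 1.67 × 10^-27 kg × 5.404 × 10^-17 J)
λ = 1.56 × 10^-12 m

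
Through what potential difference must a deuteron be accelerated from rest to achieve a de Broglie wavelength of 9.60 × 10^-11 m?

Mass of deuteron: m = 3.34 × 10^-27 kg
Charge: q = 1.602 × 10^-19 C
4.45 × 10^-2 V

From λ = h/√(2mqV), we solve for V:

λ² = h²/(2mqV)
V = h²/(2mqλ²)
V = (6.626 × 10^-34 J·s)² / (2 × 3.34 × 10^-27 kg × 1.602 × 10^-19 C × (9.60 × 10^-11 m)²)
V = 4.45 × 10^-2 V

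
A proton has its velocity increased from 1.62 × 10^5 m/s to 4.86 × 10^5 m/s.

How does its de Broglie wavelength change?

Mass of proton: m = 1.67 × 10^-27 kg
The wavelength decreases by a factor of 3.

Using λ = h/(mv):

Initial wavelength: λ₁ = h/(mv₁) = 2.45 × 10^-12 m
Final wavelength: λ₂ = h/(mv₂) = 8.16 × 10^-13 m

Since λ ∝ 1/v, when velocity increases by a factor of 3, the wavelength decreases by a factor of 3.

λ₂/λ₁ = v₁/v₂ = 1/3

The wavelength decreases by a factor of 3.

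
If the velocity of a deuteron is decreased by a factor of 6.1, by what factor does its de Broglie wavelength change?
The wavelength increases by a factor of 6.1.

From λ = h/(mv), the wavelength is inversely proportional to velocity:

λ ∝ 1/v

If v → v/6.1, then λ → 6.1λ

When velocity is decreased by a factor of 6.1, the wavelength increases by a factor of 6.1.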